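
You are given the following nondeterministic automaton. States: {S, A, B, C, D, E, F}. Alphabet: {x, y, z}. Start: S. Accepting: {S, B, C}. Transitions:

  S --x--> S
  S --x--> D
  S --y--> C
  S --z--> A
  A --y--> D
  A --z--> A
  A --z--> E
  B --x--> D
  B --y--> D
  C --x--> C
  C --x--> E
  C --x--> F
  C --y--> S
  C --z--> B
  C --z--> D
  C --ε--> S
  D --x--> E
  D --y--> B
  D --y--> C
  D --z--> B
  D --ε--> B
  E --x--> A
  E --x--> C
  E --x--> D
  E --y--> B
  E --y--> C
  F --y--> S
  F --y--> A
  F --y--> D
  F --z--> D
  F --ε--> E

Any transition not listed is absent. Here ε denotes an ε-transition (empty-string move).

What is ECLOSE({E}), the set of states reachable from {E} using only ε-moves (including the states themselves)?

{E}

Begin with {E}.
No ε-moves leave this set, so the closure equals the set itself.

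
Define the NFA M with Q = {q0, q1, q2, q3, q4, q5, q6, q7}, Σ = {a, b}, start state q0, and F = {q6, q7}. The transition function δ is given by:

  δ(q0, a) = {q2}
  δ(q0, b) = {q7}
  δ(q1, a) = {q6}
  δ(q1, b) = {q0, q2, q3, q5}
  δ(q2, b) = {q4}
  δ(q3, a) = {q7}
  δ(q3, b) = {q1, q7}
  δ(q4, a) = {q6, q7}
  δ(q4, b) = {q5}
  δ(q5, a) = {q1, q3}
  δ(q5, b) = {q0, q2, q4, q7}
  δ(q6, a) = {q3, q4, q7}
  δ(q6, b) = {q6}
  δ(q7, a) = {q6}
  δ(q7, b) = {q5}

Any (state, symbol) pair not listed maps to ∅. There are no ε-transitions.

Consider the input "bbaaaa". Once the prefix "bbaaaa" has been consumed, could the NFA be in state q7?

Start in {q0}.
Read 'b': {q0} → {q7}.
Read 'b': {q7} → {q5}.
Read 'a': {q5} → {q1, q3}.
Read 'a': {q1, q3} → {q6, q7}.
Read 'a': {q6, q7} → {q3, q4, q6, q7}.
Read 'a': {q3, q4, q6, q7} → {q3, q4, q6, q7}.
State q7 is in {q3, q4, q6, q7}.

Yes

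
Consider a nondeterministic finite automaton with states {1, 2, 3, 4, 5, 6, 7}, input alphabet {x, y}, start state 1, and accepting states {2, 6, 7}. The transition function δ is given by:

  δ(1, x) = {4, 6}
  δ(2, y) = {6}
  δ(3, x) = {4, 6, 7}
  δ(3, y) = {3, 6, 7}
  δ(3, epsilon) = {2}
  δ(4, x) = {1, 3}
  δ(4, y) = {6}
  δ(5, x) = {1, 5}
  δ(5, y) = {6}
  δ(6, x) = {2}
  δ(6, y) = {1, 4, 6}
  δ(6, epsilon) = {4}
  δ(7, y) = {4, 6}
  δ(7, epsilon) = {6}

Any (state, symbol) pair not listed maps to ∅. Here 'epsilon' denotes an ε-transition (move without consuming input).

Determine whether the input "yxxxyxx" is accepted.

No

Start in {1}.
Read 'y': 1→∅; now ∅.
The set is empty and remains empty for the remaining 6 symbols.
The final set ∅ contains no accepting state.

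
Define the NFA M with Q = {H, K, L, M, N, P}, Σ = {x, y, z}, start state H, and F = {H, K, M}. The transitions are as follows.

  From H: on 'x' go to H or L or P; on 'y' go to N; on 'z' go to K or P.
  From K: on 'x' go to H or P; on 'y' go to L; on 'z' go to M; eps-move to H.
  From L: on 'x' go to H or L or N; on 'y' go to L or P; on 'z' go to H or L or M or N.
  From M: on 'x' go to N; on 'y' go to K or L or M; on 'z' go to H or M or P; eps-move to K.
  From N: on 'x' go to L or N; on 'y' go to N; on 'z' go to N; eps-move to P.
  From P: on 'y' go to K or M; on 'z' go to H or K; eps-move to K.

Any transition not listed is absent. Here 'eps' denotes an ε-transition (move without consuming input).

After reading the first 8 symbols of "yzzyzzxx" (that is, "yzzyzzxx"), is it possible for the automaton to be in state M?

Start in {H}.
Read 'y': H→{N}; union {N}; ε-closure = {H, K, N, P}.
Read 'z': H→{K, P}, K→{M}, N→{N}, P→{H, K}; now {H, K, M, N, P}.
Read 'z': H→{K, P}, K→{M}, M→{H, M, P}, N→{N}, P→{H, K}; now {H, K, M, N, P}.
Read 'y': H→{N}, K→{L}, M→{K, L, M}, N→{N}, P→{K, M}; union {K, L, M, N}; ε-closure = {H, K, L, M, N, P}.
Read 'z': H→{K, P}, K→{M}, L→{H, L, M, N}, M→{H, M, P}, N→{N}, P→{H, K}; now {H, K, L, M, N, P}.
Read 'z': H→{K, P}, K→{M}, L→{H, L, M, N}, M→{H, M, P}, N→{N}, P→{H, K}; now {H, K, L, M, N, P}.
Read 'x': H→{H, L, P}, K→{H, P}, L→{H, L, N}, M→{N}, N→{L, N}, P→∅; union {H, L, N, P}; ε-closure = {H, K, L, N, P}.
Read 'x': H→{H, L, P}, K→{H, P}, L→{H, L, N}, N→{L, N}, P→∅; union {H, L, N, P}; ε-closure = {H, K, L, N, P}.
State M is not in {H, K, L, N, P}.

No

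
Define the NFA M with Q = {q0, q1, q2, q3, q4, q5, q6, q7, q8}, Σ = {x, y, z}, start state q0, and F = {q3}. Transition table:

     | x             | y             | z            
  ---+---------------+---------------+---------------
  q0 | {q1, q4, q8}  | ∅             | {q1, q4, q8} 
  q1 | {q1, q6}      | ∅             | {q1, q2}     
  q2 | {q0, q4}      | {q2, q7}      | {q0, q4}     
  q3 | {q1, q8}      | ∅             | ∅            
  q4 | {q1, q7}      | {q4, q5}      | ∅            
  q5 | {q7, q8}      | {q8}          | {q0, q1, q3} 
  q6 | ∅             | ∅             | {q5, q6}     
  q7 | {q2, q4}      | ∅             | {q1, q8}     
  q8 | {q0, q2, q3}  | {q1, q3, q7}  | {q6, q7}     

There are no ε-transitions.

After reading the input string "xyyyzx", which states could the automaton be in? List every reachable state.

Start in {q0}.
Read 'x': q0→{q1, q4, q8}; now {q1, q4, q8}.
Read 'y': q1→∅, q4→{q4, q5}, q8→{q1, q3, q7}; now {q1, q3, q4, q5, q7}.
Read 'y': q1→∅, q3→∅, q4→{q4, q5}, q5→{q8}, q7→∅; now {q4, q5, q8}.
Read 'y': q4→{q4, q5}, q5→{q8}, q8→{q1, q3, q7}; now {q1, q3, q4, q5, q7, q8}.
Read 'z': q1→{q1, q2}, q3→∅, q4→∅, q5→{q0, q1, q3}, q7→{q1, q8}, q8→{q6, q7}; now {q0, q1, q2, q3, q6, q7, q8}.
Read 'x': q0→{q1, q4, q8}, q1→{q1, q6}, q2→{q0, q4}, q3→{q1, q8}, q6→∅, q7→{q2, q4}, q8→{q0, q2, q3}; now {q0, q1, q2, q3, q4, q6, q8}.

{q0, q1, q2, q3, q4, q6, q8}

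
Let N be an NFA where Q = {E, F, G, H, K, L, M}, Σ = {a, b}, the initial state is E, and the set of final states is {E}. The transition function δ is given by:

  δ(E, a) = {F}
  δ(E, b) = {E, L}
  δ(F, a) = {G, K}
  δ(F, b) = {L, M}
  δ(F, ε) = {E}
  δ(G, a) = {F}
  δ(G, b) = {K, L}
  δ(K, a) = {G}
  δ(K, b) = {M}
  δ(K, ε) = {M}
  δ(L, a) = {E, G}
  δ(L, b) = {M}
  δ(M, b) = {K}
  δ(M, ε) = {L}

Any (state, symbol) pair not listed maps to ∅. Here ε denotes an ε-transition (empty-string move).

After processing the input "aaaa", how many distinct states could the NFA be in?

Start in {E}.
Read 'a': E→{F}; union {F}; ε-closure = {E, F}.
Read 'a': E→{F}, F→{G, K}; union {F, G, K}; ε-closure = {E, F, G, K, L, M}.
Read 'a': E→{F}, F→{G, K}, G→{F}, K→{G}, L→{E, G}, M→∅; union {E, F, G, K}; ε-closure = {E, F, G, K, L, M}.
Read 'a': E→{F}, F→{G, K}, G→{F}, K→{G}, L→{E, G}, M→∅; union {E, F, G, K}; ε-closure = {E, F, G, K, L, M}.
That set has 6 states.

6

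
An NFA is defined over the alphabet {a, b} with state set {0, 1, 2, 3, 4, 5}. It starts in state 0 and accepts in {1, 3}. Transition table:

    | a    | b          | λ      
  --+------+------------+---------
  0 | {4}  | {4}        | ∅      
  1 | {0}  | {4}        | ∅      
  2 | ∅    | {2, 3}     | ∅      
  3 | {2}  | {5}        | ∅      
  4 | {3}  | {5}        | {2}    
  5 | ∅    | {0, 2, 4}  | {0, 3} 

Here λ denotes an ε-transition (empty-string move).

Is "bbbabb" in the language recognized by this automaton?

Yes

Start in {0}.
Read 'b': 0→{4}; union {4}; ε-closure = {2, 4}.
Read 'b': 2→{2, 3}, 4→{5}; union {2, 3, 5}; ε-closure = {0, 2, 3, 5}.
Read 'b': 0→{4}, 2→{2, 3}, 3→{5}, 5→{0, 2, 4}; now {0, 2, 3, 4, 5}.
Read 'a': 0→{4}, 2→∅, 3→{2}, 4→{3}, 5→∅; now {2, 3, 4}.
Read 'b': 2→{2, 3}, 3→{5}, 4→{5}; union {2, 3, 5}; ε-closure = {0, 2, 3, 5}.
Read 'b': 0→{4}, 2→{2, 3}, 3→{5}, 5→{0, 2, 4}; now {0, 2, 3, 4, 5}.
The final set {0, 2, 3, 4, 5} contains the accepting state 3.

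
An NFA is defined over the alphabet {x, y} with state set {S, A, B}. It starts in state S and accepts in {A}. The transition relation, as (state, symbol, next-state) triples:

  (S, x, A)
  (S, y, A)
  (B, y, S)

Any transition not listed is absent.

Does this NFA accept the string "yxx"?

Start in {S}.
Read 'y': S→{A}; now {A}.
Read 'x': A→∅; now ∅.
The set is empty and remains empty for the remaining 1 symbol.
The final set ∅ contains no accepting state.

No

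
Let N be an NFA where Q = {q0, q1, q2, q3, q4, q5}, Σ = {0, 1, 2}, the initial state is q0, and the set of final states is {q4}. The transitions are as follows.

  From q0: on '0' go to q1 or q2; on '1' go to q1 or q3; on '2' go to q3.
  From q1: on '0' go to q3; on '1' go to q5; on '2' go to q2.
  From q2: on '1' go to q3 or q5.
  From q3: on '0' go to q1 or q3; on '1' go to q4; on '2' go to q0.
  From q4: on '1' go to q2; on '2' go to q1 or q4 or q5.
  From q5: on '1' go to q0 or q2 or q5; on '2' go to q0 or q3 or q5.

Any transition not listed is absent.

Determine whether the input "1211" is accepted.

Start in {q0}.
Read '1': q0→{q1, q3}; now {q1, q3}.
Read '2': q1→{q2}, q3→{q0}; now {q0, q2}.
Read '1': q0→{q1, q3}, q2→{q3, q5}; now {q1, q3, q5}.
Read '1': q1→{q5}, q3→{q4}, q5→{q0, q2, q5}; now {q0, q2, q4, q5}.
The final set {q0, q2, q4, q5} contains the accepting state q4.

Yes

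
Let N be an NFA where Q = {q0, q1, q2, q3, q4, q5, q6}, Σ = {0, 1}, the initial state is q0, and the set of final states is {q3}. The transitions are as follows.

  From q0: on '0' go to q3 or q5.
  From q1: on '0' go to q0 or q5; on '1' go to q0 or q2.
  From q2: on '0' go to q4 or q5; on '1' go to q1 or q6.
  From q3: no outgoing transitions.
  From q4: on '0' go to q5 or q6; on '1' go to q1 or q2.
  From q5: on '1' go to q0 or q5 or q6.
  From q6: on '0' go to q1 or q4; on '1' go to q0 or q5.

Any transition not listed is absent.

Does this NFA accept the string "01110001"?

No

Start in {q0}.
Read '0': {q0} → {q3, q5}.
Read '1': {q3, q5} → {q0, q5, q6}.
Read '1': {q0, q5, q6} → {q0, q5, q6}.
Read '1': {q0, q5, q6} → {q0, q5, q6}.
Read '0': {q0, q5, q6} → {q1, q3, q4, q5}.
Read '0': {q1, q3, q4, q5} → {q0, q5, q6}.
Read '0': {q0, q5, q6} → {q1, q3, q4, q5}.
Read '1': {q1, q3, q4, q5} → {q0, q1, q2, q5, q6}.
The final set {q0, q1, q2, q5, q6} contains no accepting state.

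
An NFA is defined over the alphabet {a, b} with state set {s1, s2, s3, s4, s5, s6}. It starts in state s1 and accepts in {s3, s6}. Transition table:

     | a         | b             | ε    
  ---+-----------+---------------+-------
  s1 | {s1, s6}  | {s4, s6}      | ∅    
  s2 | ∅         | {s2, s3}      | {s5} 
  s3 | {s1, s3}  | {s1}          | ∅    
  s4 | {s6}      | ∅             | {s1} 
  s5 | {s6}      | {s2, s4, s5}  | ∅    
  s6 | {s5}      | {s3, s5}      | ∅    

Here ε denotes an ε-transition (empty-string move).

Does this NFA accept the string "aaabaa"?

Yes

Start in {s1}.
Read 'a': s1→{s1, s6}; now {s1, s6}.
Read 'a': s1→{s1, s6}, s6→{s5}; now {s1, s5, s6}.
Read 'a': s1→{s1, s6}, s5→{s6}, s6→{s5}; now {s1, s5, s6}.
Read 'b': s1→{s4, s6}, s5→{s2, s4, s5}, s6→{s3, s5}; union {s2, s3, s4, s5, s6}; ε-closure = {s1, s2, s3, s4, s5, s6}.
Read 'a': s1→{s1, s6}, s2→∅, s3→{s1, s3}, s4→{s6}, s5→{s6}, s6→{s5}; now {s1, s3, s5, s6}.
Read 'a': s1→{s1, s6}, s3→{s1, s3}, s5→{s6}, s6→{s5}; now {s1, s3, s5, s6}.
The final set {s1, s3, s5, s6} contains the accepting states s3, s6.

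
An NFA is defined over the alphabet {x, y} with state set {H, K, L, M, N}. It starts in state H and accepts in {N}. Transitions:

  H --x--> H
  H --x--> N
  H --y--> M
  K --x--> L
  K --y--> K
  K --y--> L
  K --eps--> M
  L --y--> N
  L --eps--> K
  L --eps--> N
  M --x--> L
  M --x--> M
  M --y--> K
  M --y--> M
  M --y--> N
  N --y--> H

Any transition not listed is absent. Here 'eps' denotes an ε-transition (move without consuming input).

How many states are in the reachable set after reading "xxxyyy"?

5

Start in {H}.
Read 'x': H→{H, N}; now {H, N}.
Read 'x': H→{H, N}, N→∅; now {H, N}.
Read 'x': H→{H, N}, N→∅; now {H, N}.
Read 'y': H→{M}, N→{H}; now {H, M}.
Read 'y': H→{M}, M→{K, M, N}; now {K, M, N}.
Read 'y': K→{K, L}, M→{K, M, N}, N→{H}; now {H, K, L, M, N}.
That set has 5 states.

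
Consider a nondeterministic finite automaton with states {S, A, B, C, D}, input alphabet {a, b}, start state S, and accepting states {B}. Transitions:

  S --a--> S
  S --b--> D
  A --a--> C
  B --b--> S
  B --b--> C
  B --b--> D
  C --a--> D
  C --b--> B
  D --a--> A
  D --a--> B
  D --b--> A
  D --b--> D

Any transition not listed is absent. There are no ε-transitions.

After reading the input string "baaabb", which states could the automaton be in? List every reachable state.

{A, D}

Start in {S}.
Read 'b': {S} → {D}.
Read 'a': {D} → {A, B}.
Read 'a': {A, B} → {C}.
Read 'a': {C} → {D}.
Read 'b': {D} → {A, D}.
Read 'b': {A, D} → {A, D}.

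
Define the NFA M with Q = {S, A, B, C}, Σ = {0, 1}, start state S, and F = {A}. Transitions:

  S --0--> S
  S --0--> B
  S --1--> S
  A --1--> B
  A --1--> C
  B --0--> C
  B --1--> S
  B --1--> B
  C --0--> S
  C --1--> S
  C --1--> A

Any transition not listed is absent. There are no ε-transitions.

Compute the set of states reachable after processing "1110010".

{S, B, C}

Start in {S}.
Read '1': S→{S}; now {S}.
Read '1': S→{S}; now {S}.
Read '1': S→{S}; now {S}.
Read '0': S→{S, B}; now {S, B}.
Read '0': S→{S, B}, B→{C}; now {S, B, C}.
Read '1': S→{S}, B→{S, B}, C→{S, A}; now {S, A, B}.
Read '0': S→{S, B}, A→∅, B→{C}; now {S, B, C}.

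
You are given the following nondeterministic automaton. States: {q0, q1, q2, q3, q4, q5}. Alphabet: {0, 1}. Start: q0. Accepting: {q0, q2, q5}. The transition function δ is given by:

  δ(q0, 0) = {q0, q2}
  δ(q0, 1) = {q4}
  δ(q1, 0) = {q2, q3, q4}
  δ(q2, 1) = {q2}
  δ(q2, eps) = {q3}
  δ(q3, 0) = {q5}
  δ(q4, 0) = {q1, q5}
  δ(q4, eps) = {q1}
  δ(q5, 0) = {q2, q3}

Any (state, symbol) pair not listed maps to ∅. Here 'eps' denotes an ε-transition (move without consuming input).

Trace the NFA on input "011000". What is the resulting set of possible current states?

Start in {q0}.
Read '0': q0→{q0, q2}; union {q0, q2}; ε-closure = {q0, q2, q3}.
Read '1': q0→{q4}, q2→{q2}, q3→∅; union {q2, q4}; ε-closure = {q1, q2, q3, q4}.
Read '1': q1→∅, q2→{q2}, q3→∅, q4→∅; union {q2}; ε-closure = {q2, q3}.
Read '0': q2→∅, q3→{q5}; now {q5}.
Read '0': q5→{q2, q3}; now {q2, q3}.
Read '0': q2→∅, q3→{q5}; now {q5}.

{q5}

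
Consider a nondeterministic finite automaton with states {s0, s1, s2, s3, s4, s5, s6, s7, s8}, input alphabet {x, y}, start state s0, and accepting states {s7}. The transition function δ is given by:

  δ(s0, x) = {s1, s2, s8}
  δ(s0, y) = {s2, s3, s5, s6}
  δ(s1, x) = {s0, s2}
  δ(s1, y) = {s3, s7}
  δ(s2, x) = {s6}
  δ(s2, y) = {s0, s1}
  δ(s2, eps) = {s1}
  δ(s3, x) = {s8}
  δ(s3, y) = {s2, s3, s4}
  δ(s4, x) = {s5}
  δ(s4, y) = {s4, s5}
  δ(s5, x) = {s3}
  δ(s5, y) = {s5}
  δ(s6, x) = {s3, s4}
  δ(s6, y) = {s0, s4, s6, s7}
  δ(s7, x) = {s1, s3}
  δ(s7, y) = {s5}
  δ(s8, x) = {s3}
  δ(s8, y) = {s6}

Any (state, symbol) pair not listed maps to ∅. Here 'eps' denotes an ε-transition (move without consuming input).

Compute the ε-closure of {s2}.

Begin with {s2}.
ε-move s2 → s1; add s1.

{s1, s2}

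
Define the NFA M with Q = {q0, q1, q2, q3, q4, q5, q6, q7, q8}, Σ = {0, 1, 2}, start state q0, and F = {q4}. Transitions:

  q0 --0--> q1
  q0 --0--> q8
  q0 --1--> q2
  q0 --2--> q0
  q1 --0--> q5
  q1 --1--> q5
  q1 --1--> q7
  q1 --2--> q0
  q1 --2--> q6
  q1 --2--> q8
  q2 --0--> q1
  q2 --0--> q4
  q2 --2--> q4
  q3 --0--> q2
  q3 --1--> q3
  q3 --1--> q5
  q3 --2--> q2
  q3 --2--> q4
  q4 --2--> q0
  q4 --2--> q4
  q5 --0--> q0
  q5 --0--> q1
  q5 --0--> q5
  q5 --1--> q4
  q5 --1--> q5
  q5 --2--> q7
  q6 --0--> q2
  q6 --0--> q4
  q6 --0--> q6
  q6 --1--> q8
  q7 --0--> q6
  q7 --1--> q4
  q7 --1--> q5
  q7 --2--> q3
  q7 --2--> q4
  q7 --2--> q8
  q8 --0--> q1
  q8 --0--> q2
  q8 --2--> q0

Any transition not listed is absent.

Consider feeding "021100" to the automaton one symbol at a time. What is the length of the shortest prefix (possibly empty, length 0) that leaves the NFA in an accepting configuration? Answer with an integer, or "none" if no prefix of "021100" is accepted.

Start in {q0}.
Read '0': {q0} → {q1, q8}.
Read '2': {q1, q8} → {q0, q6, q8}.
Read '1': {q0, q6, q8} → {q2, q8}.
Read '1': {q2, q8} → ∅.
The set is empty and remains empty for the remaining 2 symbols.
No reachable set along the way intersects F.

none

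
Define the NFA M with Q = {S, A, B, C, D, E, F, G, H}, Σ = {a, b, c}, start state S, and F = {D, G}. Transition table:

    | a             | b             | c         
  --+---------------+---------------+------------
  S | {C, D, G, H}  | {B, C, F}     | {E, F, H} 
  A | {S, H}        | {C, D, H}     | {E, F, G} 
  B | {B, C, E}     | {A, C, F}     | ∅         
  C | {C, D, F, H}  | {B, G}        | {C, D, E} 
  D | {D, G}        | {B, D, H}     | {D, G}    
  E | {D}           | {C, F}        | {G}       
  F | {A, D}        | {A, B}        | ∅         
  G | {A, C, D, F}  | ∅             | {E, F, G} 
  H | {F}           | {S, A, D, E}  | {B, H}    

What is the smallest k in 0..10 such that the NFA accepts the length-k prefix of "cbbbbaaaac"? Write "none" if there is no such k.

2

Start in {S}.
Read 'c': {S} → {E, F, H}.
Read 'b': {E, F, H} → {S, A, B, C, D, E, F}.
None of the earlier sets intersect F, but {S, A, B, C, D, E, F} does.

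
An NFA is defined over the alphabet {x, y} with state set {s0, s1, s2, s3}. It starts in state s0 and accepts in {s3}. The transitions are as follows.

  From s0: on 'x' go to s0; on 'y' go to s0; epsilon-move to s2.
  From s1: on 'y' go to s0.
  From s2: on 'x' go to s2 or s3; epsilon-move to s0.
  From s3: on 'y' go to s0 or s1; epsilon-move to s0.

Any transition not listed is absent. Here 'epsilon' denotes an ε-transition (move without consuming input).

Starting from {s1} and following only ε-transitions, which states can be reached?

{s1}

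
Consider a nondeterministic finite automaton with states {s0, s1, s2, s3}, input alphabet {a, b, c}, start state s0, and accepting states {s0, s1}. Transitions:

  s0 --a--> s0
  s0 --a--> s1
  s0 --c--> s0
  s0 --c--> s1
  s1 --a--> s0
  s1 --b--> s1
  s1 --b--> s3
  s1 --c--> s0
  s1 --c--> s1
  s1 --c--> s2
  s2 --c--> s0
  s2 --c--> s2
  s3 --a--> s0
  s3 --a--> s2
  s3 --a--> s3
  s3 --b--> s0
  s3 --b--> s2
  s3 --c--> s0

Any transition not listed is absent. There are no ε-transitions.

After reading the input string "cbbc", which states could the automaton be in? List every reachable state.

{s0, s1, s2}

Start in {s0}.
Read 'c': s0→{s0, s1}; now {s0, s1}.
Read 'b': s0→∅, s1→{s1, s3}; now {s1, s3}.
Read 'b': s1→{s1, s3}, s3→{s0, s2}; now {s0, s1, s2, s3}.
Read 'c': s0→{s0, s1}, s1→{s0, s1, s2}, s2→{s0, s2}, s3→{s0}; now {s0, s1, s2}.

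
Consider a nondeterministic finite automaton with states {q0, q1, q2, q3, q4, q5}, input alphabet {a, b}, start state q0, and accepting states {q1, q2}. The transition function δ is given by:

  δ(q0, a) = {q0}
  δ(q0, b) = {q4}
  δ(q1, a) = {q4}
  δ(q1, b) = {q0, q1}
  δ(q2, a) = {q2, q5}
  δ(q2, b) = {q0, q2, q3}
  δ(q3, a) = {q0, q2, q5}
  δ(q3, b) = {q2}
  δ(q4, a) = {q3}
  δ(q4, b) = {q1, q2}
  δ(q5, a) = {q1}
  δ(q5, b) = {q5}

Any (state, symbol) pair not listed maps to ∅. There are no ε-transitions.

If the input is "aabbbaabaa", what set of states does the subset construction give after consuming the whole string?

{q0, q1, q2, q3, q4, q5}

Start in {q0}.
Read 'a': q0→{q0}; now {q0}.
Read 'a': q0→{q0}; now {q0}.
Read 'b': q0→{q4}; now {q4}.
Read 'b': q4→{q1, q2}; now {q1, q2}.
Read 'b': q1→{q0, q1}, q2→{q0, q2, q3}; now {q0, q1, q2, q3}.
Read 'a': q0→{q0}, q1→{q4}, q2→{q2, q5}, q3→{q0, q2, q5}; now {q0, q2, q4, q5}.
Read 'a': q0→{q0}, q2→{q2, q5}, q4→{q3}, q5→{q1}; now {q0, q1, q2, q3, q5}.
Read 'b': q0→{q4}, q1→{q0, q1}, q2→{q0, q2, q3}, q3→{q2}, q5→{q5}; now {q0, q1, q2, q3, q4, q5}.
Read 'a': q0→{q0}, q1→{q4}, q2→{q2, q5}, q3→{q0, q2, q5}, q4→{q3}, q5→{q1}; now {q0, q1, q2, q3, q4, q5}.
Read 'a': q0→{q0}, q1→{q4}, q2→{q2, q5}, q3→{q0, q2, q5}, q4→{q3}, q5→{q1}; now {q0, q1, q2, q3, q4, q5}.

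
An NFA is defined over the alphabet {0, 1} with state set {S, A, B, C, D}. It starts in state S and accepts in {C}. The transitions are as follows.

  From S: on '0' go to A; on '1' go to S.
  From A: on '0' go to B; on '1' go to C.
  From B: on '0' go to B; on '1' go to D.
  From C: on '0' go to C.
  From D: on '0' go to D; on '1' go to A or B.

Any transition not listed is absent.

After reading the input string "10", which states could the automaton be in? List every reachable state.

{A}

Start in {S}.
Read '1': {S} → {S}.
Read '0': {S} → {A}.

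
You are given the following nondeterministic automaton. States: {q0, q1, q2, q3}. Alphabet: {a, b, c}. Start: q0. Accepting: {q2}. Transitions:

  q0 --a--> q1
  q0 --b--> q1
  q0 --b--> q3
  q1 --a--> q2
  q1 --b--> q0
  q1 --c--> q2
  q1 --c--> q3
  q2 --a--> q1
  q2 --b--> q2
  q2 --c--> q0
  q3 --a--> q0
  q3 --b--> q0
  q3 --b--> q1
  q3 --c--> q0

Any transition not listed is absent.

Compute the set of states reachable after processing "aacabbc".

Start in {q0}.
Read 'a': q0→{q1}; now {q1}.
Read 'a': q1→{q2}; now {q2}.
Read 'c': q2→{q0}; now {q0}.
Read 'a': q0→{q1}; now {q1}.
Read 'b': q1→{q0}; now {q0}.
Read 'b': q0→{q1, q3}; now {q1, q3}.
Read 'c': q1→{q2, q3}, q3→{q0}; now {q0, q2, q3}.

{q0, q2, q3}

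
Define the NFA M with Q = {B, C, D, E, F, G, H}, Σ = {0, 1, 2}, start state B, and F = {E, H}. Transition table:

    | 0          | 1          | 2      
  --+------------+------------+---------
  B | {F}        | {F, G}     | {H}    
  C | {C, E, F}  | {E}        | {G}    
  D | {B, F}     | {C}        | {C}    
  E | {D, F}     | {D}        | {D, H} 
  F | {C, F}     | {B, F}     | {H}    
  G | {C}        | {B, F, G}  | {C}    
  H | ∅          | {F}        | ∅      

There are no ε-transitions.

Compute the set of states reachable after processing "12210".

Start in {B}.
Read '1': B→{F, G}; now {F, G}.
Read '2': F→{H}, G→{C}; now {C, H}.
Read '2': C→{G}, H→∅; now {G}.
Read '1': G→{B, F, G}; now {B, F, G}.
Read '0': B→{F}, F→{C, F}, G→{C}; now {C, F}.

{C, F}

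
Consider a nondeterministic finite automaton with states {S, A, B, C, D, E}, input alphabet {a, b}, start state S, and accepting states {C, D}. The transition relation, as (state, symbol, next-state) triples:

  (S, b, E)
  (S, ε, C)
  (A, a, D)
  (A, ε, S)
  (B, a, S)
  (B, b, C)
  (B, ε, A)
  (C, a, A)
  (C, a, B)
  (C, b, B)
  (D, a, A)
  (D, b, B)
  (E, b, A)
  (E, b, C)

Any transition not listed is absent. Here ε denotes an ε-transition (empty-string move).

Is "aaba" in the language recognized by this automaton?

Yes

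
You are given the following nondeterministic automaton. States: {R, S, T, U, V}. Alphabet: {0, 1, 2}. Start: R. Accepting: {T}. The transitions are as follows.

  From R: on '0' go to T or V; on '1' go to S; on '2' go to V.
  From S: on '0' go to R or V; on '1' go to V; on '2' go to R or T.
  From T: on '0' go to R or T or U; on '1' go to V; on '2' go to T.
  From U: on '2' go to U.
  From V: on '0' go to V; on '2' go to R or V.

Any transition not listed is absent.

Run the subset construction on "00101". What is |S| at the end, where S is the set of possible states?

Start in {R}.
Read '0': {R} → {T, V}.
Read '0': {T, V} → {R, T, U, V}.
Read '1': {R, T, U, V} → {S, V}.
Read '0': {S, V} → {R, V}.
Read '1': {R, V} → {S}.
That set has 1 state.

1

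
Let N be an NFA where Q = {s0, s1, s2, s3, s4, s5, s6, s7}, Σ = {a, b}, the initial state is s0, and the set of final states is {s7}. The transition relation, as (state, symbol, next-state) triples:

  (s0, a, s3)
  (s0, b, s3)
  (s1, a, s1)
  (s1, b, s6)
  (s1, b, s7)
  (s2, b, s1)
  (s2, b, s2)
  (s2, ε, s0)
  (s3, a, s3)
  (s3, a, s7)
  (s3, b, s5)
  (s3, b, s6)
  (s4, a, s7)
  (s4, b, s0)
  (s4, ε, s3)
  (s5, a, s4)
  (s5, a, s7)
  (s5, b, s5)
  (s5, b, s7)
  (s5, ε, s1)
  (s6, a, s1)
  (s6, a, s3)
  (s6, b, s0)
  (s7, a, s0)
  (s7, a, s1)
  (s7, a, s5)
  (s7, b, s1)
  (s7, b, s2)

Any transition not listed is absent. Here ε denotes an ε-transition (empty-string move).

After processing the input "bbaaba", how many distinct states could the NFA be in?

6

Start in {s0}.
Read 'b': {s0} → {s3}.
Read 'b': {s3} → {s1, s5, s6}.
Read 'a': {s1, s5, s6} → {s1, s3, s4, s7}.
Read 'a': {s1, s3, s4, s7} → {s0, s1, s3, s5, s7}.
Read 'b': {s0, s1, s3, s5, s7} → {s0, s1, s2, s3, s5, s6, s7}.
Read 'a': {s0, s1, s2, s3, s5, s6, s7} → {s0, s1, s3, s4, s5, s7}.
That set has 6 states.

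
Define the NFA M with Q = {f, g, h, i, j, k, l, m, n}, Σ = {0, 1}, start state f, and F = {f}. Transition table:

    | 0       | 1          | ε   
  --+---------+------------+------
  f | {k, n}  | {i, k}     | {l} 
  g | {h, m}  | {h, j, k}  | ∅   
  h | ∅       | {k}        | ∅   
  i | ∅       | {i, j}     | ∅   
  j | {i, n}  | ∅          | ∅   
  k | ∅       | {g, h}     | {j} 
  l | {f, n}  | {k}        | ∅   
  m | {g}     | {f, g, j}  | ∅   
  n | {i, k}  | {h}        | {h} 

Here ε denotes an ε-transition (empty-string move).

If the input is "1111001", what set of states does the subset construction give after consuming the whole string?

{g, h, i, j, k}

Start: ε-closure({f}) = {f, l}.
Read '1': {f, l} → {i, j, k}.
Read '1': {i, j, k} → {g, h, i, j}.
Read '1': {g, h, i, j} → {h, i, j, k}.
Read '1': {h, i, j, k} → {g, h, i, j, k}.
Read '0': {g, h, i, j, k} → {h, i, m, n}.
Read '0': {h, i, m, n} → {g, i, j, k}.
Read '1': {g, i, j, k} → {g, h, i, j, k}.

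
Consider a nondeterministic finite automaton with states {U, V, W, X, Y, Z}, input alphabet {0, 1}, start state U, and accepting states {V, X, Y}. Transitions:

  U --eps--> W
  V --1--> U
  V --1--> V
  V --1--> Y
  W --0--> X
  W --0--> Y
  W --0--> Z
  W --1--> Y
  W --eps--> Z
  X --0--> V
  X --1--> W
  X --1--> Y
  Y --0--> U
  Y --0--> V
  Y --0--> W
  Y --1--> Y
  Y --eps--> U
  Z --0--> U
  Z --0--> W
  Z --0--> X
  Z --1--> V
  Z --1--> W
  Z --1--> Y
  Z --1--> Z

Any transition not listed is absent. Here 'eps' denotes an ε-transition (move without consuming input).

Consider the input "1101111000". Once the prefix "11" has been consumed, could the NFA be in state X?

Start: ε-closure({U}) = {U, W, Z}.
Read '1': U→∅, W→{Y}, Z→{V, W, Y, Z}; union {V, W, Y, Z}; ε-closure = {U, V, W, Y, Z}.
Read '1': U→∅, V→{U, V, Y}, W→{Y}, Y→{Y}, Z→{V, W, Y, Z}; now {U, V, W, Y, Z}.
State X is not in {U, V, W, Y, Z}.

No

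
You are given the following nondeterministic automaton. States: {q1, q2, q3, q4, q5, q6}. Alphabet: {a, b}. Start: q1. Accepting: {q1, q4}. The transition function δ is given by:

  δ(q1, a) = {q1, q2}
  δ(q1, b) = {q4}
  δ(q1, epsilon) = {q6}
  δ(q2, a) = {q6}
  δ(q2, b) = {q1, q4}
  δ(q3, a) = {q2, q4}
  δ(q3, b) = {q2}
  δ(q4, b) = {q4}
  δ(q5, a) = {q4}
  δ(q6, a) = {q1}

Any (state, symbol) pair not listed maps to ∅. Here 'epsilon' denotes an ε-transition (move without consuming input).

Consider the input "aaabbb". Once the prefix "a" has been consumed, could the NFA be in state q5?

No

Start: ε-closure({q1}) = {q1, q6}.
Read 'a': q1→{q1, q2}, q6→{q1}; union {q1, q2}; ε-closure = {q1, q2, q6}.
State q5 is not in {q1, q2, q6}.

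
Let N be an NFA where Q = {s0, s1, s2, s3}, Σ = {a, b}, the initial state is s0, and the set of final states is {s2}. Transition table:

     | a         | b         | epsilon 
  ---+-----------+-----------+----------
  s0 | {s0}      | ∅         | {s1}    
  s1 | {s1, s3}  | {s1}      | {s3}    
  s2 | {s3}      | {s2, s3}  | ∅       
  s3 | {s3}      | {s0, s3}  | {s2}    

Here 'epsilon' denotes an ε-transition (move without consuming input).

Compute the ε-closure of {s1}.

{s1, s2, s3}

Begin with {s1}.
ε-move s1 → s3; add s3.
ε-move s3 → s2; add s2.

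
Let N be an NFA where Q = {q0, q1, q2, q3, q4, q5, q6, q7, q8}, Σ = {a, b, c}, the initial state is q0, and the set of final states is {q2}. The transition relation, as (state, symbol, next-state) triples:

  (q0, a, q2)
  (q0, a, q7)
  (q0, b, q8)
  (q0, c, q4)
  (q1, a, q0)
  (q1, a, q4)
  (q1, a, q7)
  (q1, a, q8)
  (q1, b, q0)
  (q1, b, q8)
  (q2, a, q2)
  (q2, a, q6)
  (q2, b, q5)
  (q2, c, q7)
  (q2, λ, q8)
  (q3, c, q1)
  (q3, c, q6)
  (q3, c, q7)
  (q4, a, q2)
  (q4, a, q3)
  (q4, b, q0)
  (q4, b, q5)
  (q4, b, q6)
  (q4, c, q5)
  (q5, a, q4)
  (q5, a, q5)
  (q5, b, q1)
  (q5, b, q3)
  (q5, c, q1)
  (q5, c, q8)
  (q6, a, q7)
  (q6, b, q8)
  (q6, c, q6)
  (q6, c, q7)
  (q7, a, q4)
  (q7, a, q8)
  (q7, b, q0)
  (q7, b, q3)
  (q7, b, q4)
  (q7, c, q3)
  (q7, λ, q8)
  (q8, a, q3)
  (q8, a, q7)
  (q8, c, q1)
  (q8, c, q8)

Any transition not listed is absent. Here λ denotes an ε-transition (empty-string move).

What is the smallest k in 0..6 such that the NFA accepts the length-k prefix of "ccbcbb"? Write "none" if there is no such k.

none

Start in {q0}.
Read 'c': {q0} → {q4}.
Read 'c': {q4} → {q5}.
Read 'b': {q5} → {q1, q3}.
Read 'c': {q1, q3} → {q1, q6, q7, q8}.
Read 'b': {q1, q6, q7, q8} → {q0, q3, q4, q8}.
Read 'b': {q0, q3, q4, q8} → {q0, q5, q6, q8}.
No reachable set along the way intersects F.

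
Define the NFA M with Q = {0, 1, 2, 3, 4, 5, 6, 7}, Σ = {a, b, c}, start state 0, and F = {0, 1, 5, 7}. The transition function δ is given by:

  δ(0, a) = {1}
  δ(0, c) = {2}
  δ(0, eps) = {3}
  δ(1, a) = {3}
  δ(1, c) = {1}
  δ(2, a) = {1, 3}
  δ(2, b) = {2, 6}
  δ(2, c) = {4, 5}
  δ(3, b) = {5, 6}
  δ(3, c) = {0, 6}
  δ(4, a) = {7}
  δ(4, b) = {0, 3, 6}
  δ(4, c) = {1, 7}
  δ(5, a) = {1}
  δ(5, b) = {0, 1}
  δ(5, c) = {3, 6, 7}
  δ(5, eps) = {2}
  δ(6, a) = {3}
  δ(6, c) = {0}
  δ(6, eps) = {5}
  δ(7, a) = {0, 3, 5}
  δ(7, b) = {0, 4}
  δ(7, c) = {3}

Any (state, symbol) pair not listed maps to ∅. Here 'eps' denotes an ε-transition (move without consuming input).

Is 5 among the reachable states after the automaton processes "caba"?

No

Start: ε-closure({0}) = {0, 3}.
Read 'c': {0, 3} → {0, 2, 3, 5, 6}.
Read 'a': {0, 2, 3, 5, 6} → {1, 3}.
Read 'b': {1, 3} → {2, 5, 6}.
Read 'a': {2, 5, 6} → {1, 3}.
State 5 is not in {1, 3}.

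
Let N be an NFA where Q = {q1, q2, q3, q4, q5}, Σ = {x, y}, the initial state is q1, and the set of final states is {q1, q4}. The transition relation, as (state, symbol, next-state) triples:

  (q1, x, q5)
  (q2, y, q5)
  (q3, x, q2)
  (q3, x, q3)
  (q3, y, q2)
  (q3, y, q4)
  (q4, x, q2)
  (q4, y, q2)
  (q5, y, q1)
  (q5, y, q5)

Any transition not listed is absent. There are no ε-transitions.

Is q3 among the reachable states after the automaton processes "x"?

Start in {q1}.
Read 'x': {q1} → {q5}.
State q3 is not in {q5}.

No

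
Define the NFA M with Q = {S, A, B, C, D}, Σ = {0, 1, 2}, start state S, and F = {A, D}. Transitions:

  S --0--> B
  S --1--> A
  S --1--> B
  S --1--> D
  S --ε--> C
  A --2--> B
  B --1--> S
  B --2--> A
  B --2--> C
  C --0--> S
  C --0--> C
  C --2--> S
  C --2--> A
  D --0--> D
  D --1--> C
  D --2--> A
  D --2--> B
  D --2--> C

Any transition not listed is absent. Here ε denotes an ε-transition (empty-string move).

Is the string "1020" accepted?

Start: ε-closure({S}) = {S, C}.
Read '1': {S, C} → {A, B, D}.
Read '0': {A, B, D} → {D}.
Read '2': {D} → {A, B, C}.
Read '0': {A, B, C} → {S, C}.
The final set {S, C} contains no accepting state.

No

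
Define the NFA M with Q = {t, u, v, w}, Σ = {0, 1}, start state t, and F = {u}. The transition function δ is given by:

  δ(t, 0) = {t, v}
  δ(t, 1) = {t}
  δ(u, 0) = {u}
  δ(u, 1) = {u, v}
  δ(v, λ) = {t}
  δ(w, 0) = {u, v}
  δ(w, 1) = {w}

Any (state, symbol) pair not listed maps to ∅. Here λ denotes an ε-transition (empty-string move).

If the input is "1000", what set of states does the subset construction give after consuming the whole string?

{t, v}

Start in {t}.
Read '1': {t} → {t}.
Read '0': {t} → {t, v}.
Read '0': {t, v} → {t, v}.
Read '0': {t, v} → {t, v}.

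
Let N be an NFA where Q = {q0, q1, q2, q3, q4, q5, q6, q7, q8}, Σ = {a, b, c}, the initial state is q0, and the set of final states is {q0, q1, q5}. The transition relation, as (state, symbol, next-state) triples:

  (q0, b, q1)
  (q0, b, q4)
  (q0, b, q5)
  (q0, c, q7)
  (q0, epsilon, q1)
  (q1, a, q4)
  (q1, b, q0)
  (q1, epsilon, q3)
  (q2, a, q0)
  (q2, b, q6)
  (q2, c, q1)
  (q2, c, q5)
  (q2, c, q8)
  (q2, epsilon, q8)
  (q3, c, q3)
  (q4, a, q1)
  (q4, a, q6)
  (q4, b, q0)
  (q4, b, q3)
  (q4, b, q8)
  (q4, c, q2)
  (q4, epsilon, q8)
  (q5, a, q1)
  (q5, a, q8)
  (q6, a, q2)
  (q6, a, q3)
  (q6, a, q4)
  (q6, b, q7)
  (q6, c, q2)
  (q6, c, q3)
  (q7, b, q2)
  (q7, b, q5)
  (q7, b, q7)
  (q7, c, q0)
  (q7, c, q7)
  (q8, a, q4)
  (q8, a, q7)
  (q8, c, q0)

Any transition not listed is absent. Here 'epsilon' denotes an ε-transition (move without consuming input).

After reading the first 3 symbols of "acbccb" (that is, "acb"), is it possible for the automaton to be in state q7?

No

Start: ε-closure({q0}) = {q0, q1, q3}.
Read 'a': q0→∅, q1→{q4}, q3→∅; union {q4}; ε-closure = {q4, q8}.
Read 'c': q4→{q2}, q8→{q0}; union {q0, q2}; ε-closure = {q0, q1, q2, q3, q8}.
Read 'b': q0→{q1, q4, q5}, q1→{q0}, q2→{q6}, q3→∅, q8→∅; union {q0, q1, q4, q5, q6}; ε-closure = {q0, q1, q3, q4, q5, q6, q8}.
State q7 is not in {q0, q1, q3, q4, q5, q6, q8}.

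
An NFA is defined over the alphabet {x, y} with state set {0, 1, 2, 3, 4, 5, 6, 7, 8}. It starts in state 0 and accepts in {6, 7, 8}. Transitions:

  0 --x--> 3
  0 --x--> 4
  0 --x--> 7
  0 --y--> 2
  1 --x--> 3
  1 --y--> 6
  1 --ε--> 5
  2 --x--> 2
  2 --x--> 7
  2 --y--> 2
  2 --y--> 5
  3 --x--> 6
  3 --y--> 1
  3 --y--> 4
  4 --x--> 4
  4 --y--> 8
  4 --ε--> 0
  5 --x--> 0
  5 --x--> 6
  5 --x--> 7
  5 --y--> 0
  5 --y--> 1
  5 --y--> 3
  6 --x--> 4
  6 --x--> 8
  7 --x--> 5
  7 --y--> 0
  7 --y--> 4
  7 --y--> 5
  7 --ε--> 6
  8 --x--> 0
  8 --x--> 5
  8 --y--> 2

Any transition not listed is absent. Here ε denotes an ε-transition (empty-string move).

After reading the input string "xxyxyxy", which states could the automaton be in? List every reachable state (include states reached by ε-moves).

{0, 1, 2, 3, 4, 5, 8}

Start in {0}.
Read 'x': {0} → {0, 3, 4, 6, 7}.
Read 'x': {0, 3, 4, 6, 7} → {0, 3, 4, 5, 6, 7, 8}.
Read 'y': {0, 3, 4, 5, 6, 7, 8} → {0, 1, 2, 3, 4, 5, 8}.
Read 'x': {0, 1, 2, 3, 4, 5, 8} → {0, 2, 3, 4, 5, 6, 7}.
Read 'y': {0, 2, 3, 4, 5, 6, 7} → {0, 1, 2, 3, 4, 5, 8}.
Read 'x': {0, 1, 2, 3, 4, 5, 8} → {0, 2, 3, 4, 5, 6, 7}.
Read 'y': {0, 2, 3, 4, 5, 6, 7} → {0, 1, 2, 3, 4, 5, 8}.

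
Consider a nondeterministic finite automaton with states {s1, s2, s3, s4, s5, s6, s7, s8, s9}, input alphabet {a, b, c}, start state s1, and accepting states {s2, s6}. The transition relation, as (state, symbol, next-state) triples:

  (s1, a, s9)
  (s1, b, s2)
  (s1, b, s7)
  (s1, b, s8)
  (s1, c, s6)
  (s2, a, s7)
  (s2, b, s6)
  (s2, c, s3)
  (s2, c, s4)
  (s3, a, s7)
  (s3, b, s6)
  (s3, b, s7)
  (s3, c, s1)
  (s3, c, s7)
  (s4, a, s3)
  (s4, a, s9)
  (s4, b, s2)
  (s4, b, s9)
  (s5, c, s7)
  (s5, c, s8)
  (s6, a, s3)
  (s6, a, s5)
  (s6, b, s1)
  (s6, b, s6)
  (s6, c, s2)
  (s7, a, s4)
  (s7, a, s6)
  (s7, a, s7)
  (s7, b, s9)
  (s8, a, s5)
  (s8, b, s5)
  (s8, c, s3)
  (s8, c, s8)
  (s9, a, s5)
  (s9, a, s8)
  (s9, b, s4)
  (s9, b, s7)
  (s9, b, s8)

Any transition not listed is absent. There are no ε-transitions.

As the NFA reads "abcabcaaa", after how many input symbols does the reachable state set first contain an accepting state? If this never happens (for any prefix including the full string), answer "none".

Start in {s1}.
Read 'a': s1→{s9}; now {s9}.
Read 'b': s9→{s4, s7, s8}; now {s4, s7, s8}.
Read 'c': s4→∅, s7→∅, s8→{s3, s8}; now {s3, s8}.
Read 'a': s3→{s7}, s8→{s5}; now {s5, s7}.
Read 'b': s5→∅, s7→{s9}; now {s9}.
Read 'c': s9→∅; now ∅.
The set is empty and remains empty for the remaining 3 symbols.
No reachable set along the way intersects F.

none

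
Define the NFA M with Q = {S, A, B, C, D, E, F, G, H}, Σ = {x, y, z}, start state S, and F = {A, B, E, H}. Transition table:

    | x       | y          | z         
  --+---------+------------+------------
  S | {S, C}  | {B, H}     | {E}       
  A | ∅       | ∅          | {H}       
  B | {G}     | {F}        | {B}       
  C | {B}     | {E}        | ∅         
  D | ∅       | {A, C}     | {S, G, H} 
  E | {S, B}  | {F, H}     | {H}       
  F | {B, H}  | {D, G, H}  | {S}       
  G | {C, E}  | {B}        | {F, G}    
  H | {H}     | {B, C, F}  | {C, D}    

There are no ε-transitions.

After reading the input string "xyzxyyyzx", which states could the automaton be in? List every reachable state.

{S, B, C, E, G, H}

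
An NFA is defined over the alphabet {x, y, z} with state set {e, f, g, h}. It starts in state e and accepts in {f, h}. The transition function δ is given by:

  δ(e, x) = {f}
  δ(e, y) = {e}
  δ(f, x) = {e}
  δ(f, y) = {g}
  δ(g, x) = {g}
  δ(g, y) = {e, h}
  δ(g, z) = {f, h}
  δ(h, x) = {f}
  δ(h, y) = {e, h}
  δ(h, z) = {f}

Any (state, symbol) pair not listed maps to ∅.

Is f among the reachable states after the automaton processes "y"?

No

Start in {e}.
Read 'y': {e} → {e}.
State f is not in {e}.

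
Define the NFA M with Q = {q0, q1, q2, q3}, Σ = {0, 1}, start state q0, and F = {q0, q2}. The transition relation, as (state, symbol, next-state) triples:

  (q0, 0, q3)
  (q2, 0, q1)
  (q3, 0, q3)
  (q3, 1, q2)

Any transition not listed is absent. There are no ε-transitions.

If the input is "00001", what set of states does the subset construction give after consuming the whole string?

{q2}

Start in {q0}.
Read '0': q0→{q3}; now {q3}.
Read '0': q3→{q3}; now {q3}.
Read '0': q3→{q3}; now {q3}.
Read '0': q3→{q3}; now {q3}.
Read '1': q3→{q2}; now {q2}.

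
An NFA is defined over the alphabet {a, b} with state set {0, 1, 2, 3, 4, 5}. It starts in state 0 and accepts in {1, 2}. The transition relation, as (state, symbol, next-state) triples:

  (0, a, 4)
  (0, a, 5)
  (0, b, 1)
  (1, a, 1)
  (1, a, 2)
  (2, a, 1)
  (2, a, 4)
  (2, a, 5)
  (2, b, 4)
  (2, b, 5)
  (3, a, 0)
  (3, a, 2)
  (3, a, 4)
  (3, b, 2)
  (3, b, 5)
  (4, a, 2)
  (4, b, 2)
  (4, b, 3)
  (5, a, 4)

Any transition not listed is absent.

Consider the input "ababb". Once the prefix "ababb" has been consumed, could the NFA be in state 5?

Start in {0}.
Read 'a': {0} → {4, 5}.
Read 'b': {4, 5} → {2, 3}.
Read 'a': {2, 3} → {0, 1, 2, 4, 5}.
Read 'b': {0, 1, 2, 4, 5} → {1, 2, 3, 4, 5}.
Read 'b': {1, 2, 3, 4, 5} → {2, 3, 4, 5}.
State 5 is in {2, 3, 4, 5}.

Yes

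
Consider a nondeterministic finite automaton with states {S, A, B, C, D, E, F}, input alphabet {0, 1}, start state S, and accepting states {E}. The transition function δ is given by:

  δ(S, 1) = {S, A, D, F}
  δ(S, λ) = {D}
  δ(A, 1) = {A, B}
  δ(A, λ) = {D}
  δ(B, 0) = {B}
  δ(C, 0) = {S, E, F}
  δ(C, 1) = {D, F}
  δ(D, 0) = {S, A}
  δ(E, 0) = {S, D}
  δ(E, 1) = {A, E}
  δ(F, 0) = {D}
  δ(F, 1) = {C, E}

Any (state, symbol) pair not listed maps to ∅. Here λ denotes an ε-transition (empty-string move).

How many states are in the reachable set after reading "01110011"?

Start: ε-closure({S}) = {S, D}.
Read '0': S→∅, D→{S, A}; union {S, A}; ε-closure = {S, A, D}.
Read '1': S→{S, A, D, F}, A→{A, B}, D→∅; now {S, A, B, D, F}.
Read '1': S→{S, A, D, F}, A→{A, B}, B→∅, D→∅, F→{C, E}; now {S, A, B, C, D, E, F}.
Read '1': S→{S, A, D, F}, A→{A, B}, B→∅, C→{D, F}, D→∅, E→{A, E}, F→{C, E}; now {S, A, B, C, D, E, F}.
Read '0': S→∅, A→∅, B→{B}, C→{S, E, F}, D→{S, A}, E→{S, D}, F→{D}; now {S, A, B, D, E, F}.
Read '0': S→∅, A→∅, B→{B}, D→{S, A}, E→{S, D}, F→{D}; now {S, A, B, D}.
Read '1': S→{S, A, D, F}, A→{A, B}, B→∅, D→∅; now {S, A, B, D, F}.
Read '1': S→{S, A, D, F}, A→{A, B}, B→∅, D→∅, F→{C, E}; now {S, A, B, C, D, E, F}.
That set has 7 states.

7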